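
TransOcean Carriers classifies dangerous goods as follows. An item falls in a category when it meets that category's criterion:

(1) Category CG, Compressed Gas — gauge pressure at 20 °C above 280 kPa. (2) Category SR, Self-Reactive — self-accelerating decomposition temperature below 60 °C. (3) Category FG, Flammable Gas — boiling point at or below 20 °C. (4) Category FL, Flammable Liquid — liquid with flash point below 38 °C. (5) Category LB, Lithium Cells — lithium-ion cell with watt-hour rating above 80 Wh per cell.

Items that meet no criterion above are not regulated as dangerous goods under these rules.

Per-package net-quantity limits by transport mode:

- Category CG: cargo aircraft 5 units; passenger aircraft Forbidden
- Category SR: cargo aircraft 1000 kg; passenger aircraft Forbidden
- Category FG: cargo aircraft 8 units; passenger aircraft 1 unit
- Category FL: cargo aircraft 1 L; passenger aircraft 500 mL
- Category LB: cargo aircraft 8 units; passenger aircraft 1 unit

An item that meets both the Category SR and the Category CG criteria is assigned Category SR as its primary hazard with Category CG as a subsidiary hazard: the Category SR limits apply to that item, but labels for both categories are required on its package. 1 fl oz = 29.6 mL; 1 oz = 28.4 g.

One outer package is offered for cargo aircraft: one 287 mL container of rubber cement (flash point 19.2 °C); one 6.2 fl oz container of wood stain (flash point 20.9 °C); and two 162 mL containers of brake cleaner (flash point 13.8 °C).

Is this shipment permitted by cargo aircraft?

With flash point 19.2 °C (< 38 °C), the rubber cement falls in Category FL.
Wood stain: flash point 20.9 °C < 38 °C → Category FL (Flammable Liquid).
Flash point 13.8 °C meets the Category FL criterion (Flammable Liquid), so the brake cleaner is Category FL.
Total Category FL: 287 mL + (one 6.2 fl oz container = 183.52 mL) + (two 162 mL containers = 324 mL) = 794.52 mL.
794.52 mL is within the cargo aircraft limit of 1 L for Category FL.

Yes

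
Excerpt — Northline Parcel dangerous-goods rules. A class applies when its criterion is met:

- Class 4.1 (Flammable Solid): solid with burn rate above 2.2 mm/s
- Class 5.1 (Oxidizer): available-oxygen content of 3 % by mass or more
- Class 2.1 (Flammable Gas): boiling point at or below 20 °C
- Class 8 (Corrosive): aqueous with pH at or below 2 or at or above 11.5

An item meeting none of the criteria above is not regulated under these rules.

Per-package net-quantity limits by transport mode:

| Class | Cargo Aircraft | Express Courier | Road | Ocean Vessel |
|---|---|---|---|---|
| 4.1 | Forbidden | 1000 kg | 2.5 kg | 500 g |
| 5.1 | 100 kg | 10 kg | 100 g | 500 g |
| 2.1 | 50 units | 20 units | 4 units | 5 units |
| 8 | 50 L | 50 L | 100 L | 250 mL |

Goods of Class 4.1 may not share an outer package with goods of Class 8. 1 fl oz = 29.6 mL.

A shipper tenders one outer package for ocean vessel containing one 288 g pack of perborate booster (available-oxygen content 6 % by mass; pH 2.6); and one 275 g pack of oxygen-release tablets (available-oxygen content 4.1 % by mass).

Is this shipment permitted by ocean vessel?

With available-oxygen content 6 % by mass (≥ 3 % by mass), the perborate booster falls in Class 5.1.
Oxygen-release tablets: available-oxygen content 4.1 % by mass ≥ 3 % by mass → Class 5.1 (Oxidizer).
Class 5.1 net quantity: 288 g + 275 g = 563 g.
563 g > 500 g (ocean vessel limit, Class 5.1) — over the limit.

No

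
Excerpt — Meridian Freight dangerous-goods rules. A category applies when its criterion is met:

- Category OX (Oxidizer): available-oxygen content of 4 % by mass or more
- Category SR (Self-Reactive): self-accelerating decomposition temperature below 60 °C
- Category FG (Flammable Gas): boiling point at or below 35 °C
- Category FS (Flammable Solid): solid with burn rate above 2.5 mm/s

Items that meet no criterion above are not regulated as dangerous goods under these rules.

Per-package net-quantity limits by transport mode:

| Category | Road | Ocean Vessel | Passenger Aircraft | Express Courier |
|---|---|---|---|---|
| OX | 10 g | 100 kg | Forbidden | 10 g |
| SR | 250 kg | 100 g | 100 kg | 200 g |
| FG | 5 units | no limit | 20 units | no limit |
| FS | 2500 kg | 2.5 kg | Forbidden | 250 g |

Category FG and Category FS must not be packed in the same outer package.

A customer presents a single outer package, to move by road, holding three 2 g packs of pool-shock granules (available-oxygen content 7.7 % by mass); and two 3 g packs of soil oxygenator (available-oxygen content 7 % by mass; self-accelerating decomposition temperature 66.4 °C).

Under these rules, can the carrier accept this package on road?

The pool-shock granules have available-oxygen content 7.7 % by mass, which is ≥ 4 % by mass, so they are Category OX (Oxidizer).
With available-oxygen content 7 % by mass (≥ 4 % by mass), the soil oxygenator falls in Category OX.
Total Category OX: (three 2 g packs = 6 g) + (two 3 g packs = 6 g) = 12 g.
12 g exceeds the road limit of 10 g for Category OX.

No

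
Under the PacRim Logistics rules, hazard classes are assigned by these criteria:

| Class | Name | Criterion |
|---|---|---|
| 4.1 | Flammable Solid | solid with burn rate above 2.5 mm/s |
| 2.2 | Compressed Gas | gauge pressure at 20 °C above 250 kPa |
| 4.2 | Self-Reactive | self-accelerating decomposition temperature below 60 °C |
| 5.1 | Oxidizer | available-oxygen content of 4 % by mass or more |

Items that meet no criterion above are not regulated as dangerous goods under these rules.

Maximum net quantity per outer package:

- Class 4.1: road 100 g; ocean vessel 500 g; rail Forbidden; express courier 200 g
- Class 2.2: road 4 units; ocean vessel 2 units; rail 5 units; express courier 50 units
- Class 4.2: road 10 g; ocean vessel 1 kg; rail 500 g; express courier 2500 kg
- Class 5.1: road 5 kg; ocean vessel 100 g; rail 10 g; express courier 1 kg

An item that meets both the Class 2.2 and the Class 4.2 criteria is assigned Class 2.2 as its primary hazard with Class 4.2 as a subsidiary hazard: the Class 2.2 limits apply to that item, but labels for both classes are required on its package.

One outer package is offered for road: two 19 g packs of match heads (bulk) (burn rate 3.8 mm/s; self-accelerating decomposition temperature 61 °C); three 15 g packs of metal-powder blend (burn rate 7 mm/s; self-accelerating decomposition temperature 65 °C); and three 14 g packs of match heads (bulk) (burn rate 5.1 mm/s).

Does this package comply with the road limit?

Burn rate 3.8 mm/s meets the Class 4.1 criterion (Flammable Solid), so the match heads (bulk) are Class 4.1.
Metal-powder blend: burn rate 7 mm/s > 2.5 mm/s → Class 4.1 (Flammable Solid).
Burn rate 5.1 mm/s meets the Class 4.1 criterion (Flammable Solid), so the match heads (bulk) are Class 4.1.
Class 4.1 net quantity: (two 19 g packs = 38 g) + (three 15 g packs = 45 g) + (three 14 g packs = 42 g) = 125 g.
That exceeds the Class 4.1 road limit of 100 g.

No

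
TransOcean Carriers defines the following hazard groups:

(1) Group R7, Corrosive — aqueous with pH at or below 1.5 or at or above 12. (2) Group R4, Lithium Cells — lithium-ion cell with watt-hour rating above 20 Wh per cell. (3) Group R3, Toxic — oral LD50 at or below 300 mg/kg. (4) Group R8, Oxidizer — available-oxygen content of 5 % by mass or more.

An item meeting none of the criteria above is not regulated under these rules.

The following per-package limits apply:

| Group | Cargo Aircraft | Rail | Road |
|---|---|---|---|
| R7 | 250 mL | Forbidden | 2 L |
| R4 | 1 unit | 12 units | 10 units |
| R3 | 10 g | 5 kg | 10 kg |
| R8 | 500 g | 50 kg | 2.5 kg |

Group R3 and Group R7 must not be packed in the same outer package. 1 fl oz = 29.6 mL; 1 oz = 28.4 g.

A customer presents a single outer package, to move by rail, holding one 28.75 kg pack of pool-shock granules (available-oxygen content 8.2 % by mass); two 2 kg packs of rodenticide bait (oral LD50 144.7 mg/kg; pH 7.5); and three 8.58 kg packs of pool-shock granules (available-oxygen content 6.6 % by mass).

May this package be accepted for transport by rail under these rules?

No

Pool-shock granules: available-oxygen content 8.2 % by mass ≥ 5 % by mass → Group R8 (Oxidizer).
With oral LD50 144.7 mg/kg (≤ 300 mg/kg), the rodenticide bait falls in Group R3.
Available-oxygen content 6.6 % by mass meets the Group R8 criterion (Oxidizer), so the pool-shock granules are Group R8.
Group R8 net quantity: 28.75 kg + (three 8.58 kg packs = 25.74 kg) = 54.49 kg.
54.49 kg > 50 kg (rail limit, Group R8) — over the limit.
Group R3 quantity: two 2 kg packs = 4 kg.
4 kg is within the rail limit of 5 kg for Group R3.
The segregation rule (Group R3 with Group R7) does not apply to Group R8 with Group R3.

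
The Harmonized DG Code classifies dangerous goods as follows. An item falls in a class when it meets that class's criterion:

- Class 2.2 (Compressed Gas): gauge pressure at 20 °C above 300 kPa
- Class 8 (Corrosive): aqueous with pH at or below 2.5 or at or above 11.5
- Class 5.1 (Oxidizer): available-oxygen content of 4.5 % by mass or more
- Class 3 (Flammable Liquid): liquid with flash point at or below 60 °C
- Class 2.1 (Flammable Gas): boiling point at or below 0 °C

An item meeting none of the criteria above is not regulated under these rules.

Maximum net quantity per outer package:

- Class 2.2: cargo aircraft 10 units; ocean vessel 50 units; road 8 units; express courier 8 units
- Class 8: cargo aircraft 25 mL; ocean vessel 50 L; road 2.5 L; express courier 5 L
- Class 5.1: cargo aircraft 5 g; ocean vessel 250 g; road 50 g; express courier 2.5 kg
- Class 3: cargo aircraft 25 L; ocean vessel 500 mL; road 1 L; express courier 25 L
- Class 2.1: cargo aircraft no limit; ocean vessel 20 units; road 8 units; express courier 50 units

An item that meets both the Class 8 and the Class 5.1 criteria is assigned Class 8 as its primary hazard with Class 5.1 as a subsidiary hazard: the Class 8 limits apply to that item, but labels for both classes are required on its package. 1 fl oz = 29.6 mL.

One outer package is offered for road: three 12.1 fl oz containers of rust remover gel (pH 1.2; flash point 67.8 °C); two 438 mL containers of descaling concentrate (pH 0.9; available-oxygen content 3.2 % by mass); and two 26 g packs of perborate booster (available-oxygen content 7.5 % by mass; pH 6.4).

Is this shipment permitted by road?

pH 1.2 meets the Class 8 criterion (Corrosive), so the rust remover gel is Class 8.
pH 0.9 meets the Class 8 criterion (Corrosive), so the descaling concentrate is Class 8.
Perborate booster: available-oxygen content 7.5 % by mass ≥ 4.5 % by mass → Class 5.1 (Oxidizer).
Total Class 8: (three 12.1 fl oz containers = 1074.48 mL) + (two 438 mL containers = 876 mL) = 1950.48 mL.
1950.48 mL ≤ 2.5 L (road limit, Class 8) — within limit.
Class 5.1 quantity: two 26 g packs = 52 g.
52 g exceeds the road limit of 50 g for Class 5.1.

No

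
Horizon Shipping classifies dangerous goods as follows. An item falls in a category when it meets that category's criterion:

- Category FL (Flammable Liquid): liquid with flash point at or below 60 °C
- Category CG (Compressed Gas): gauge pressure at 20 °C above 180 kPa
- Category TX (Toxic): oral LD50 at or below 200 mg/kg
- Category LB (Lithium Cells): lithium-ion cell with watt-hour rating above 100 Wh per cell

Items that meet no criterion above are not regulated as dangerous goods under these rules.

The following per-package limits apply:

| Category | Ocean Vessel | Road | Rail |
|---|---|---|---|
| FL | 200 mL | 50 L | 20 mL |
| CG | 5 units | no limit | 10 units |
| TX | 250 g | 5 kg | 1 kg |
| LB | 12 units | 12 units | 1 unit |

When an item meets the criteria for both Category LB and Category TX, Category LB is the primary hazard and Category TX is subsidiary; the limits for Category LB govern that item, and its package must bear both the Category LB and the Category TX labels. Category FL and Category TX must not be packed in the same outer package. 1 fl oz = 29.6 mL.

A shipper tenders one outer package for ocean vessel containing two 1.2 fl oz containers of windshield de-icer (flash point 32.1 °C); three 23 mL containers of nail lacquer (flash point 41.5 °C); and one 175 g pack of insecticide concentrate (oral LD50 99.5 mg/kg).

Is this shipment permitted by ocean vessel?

No

Flash point 32.1 °C meets the Category FL criterion (Flammable Liquid), so the windshield de-icer is Category FL.
With flash point 41.5 °C (≤ 60 °C), the nail lacquer falls in Category FL.
With oral LD50 99.5 mg/kg (≤ 200 mg/kg), the insecticide concentrate falls in Category TX.
Total Category FL: (two 1.2 fl oz containers = 71.04 mL) + (three 23 mL containers = 69 mL) = 140.04 mL.
That is within the Category FL ocean vessel limit of 200 mL.
Category TX quantity: 175 g.
That is within the Category TX ocean vessel limit of 250 g.
Category FL and Category TX may not share an outer package.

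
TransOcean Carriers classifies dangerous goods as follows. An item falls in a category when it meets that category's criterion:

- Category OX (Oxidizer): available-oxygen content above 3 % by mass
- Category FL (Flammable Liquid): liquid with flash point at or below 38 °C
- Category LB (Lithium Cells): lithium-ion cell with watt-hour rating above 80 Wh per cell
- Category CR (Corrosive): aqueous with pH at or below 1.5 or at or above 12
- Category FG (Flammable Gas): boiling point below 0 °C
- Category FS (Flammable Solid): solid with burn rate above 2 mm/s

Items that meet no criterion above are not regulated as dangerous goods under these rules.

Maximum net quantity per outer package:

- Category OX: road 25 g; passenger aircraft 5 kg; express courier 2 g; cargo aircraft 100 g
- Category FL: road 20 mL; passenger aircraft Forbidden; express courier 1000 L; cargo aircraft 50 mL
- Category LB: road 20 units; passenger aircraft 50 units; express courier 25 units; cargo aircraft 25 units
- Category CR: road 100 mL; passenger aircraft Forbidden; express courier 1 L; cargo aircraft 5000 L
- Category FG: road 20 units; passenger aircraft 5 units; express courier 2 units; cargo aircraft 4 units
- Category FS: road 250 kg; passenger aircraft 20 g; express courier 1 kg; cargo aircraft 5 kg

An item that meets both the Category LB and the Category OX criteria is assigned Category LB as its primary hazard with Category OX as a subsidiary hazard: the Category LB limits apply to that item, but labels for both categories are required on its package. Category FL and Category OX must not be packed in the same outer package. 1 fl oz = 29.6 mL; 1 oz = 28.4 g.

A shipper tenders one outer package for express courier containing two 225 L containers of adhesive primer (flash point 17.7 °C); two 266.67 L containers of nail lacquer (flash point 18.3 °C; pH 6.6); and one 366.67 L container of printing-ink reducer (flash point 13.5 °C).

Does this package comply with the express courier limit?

No

The adhesive primer has flash point 17.7 °C, which is ≤ 38 °C, so it is Category FL (Flammable Liquid).
The nail lacquer has flash point 18.3 °C, which is ≤ 38 °C, so it is Category FL (Flammable Liquid).
The printing-ink reducer has flash point 13.5 °C, which is ≤ 38 °C, so it is Category FL (Flammable Liquid).
Total Category FL: (two 225 L containers = 450 L) + (two 266.67 L containers = 533.34 L) + 366.67 L = 1350.01 L.
That exceeds the Category FL express courier limit of 1000 L.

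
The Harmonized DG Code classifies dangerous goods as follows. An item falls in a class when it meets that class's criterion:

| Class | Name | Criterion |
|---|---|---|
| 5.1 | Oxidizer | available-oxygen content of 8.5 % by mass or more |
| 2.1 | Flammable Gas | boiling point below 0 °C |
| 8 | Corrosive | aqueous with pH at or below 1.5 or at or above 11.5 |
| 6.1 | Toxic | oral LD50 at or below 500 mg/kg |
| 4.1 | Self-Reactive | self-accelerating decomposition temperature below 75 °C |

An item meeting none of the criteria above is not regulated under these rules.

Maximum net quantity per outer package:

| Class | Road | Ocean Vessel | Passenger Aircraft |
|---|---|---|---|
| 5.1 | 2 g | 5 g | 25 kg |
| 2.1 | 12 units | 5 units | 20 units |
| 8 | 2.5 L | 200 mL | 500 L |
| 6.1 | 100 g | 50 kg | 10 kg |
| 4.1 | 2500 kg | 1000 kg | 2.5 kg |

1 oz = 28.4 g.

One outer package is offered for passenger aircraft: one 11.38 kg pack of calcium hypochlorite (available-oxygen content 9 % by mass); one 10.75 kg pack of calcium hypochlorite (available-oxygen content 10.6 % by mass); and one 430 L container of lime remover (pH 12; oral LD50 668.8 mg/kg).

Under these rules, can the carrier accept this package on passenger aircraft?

Yes

With available-oxygen content 9 % by mass (≥ 8.5 % by mass), the calcium hypochlorite falls in Class 5.1.
The calcium hypochlorite has available-oxygen content 10.6 % by mass, which is ≥ 8.5 % by mass, so it is Class 5.1 (Oxidizer).
pH 12 meets the Class 8 criterion (Corrosive), so the lime remover is Class 8.
Class 5.1 net quantity: 11.38 kg + 10.75 kg = 22.13 kg.
22.13 kg is within the passenger aircraft limit of 25 kg for Class 5.1.
Class 8 quantity: 430 L.
430 L ≤ 500 L (passenger aircraft limit, Class 8) — within limit.
Every hazard class is within its passenger aircraft limit and no segregation rule is violated.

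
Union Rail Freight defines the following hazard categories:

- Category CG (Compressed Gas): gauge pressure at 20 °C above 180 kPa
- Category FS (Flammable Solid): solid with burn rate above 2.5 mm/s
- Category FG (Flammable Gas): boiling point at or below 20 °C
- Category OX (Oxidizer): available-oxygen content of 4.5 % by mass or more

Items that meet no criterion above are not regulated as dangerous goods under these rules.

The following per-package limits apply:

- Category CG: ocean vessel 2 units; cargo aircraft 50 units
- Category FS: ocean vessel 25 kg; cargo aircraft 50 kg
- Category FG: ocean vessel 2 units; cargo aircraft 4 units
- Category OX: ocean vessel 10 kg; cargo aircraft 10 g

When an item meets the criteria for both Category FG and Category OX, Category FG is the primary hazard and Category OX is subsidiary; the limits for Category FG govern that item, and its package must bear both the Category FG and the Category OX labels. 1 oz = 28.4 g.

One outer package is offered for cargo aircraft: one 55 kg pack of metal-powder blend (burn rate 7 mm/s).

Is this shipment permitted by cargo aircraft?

No

With burn rate 7 mm/s (> 2.5 mm/s), the metal-powder blend falls in Category FS.
Category FS quantity: 55 kg.
That exceeds the Category FS cargo aircraft limit of 50 kg.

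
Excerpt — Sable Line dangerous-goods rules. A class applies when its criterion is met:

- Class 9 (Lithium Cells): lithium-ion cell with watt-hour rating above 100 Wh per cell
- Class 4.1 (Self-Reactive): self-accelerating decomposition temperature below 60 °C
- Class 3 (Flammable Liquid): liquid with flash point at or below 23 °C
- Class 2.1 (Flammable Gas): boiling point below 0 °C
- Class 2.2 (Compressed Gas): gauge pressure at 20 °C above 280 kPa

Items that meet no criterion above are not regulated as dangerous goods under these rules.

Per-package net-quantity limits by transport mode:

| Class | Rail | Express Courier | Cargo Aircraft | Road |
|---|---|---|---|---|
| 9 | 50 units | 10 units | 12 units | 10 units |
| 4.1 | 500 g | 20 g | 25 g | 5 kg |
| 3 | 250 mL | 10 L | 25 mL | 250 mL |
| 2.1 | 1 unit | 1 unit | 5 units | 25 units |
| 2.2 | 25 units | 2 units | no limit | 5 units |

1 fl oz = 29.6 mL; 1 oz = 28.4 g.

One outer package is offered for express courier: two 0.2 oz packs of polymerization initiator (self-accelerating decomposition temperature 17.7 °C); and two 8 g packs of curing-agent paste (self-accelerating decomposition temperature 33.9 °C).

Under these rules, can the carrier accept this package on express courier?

No

With self-accelerating decomposition temperature 17.7 °C (< 60 °C), the polymerization initiator falls in Class 4.1.
With self-accelerating decomposition temperature 33.9 °C (< 60 °C), the curing-agent paste falls in Class 4.1.
Total Class 4.1: (two 0.2 oz packs = 11.36 g) + (two 8 g packs = 16 g) = 27.36 g.
That exceeds the Class 4.1 express courier limit of 20 g.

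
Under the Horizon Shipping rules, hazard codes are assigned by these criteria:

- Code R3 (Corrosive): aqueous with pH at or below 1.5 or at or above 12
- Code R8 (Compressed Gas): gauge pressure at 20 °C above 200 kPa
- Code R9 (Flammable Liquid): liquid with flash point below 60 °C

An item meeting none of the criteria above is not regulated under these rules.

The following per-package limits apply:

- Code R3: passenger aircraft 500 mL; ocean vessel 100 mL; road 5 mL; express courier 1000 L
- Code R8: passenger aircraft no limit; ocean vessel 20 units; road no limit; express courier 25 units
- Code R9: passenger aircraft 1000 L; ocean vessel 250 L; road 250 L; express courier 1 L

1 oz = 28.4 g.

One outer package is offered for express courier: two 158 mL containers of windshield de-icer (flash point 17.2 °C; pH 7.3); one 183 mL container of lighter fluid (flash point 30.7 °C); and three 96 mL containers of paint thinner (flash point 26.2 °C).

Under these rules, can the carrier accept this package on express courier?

Yes

The windshield de-icer has flash point 17.2 °C, which is < 60 °C, so it is Code R9 (Flammable Liquid).
With flash point 30.7 °C (< 60 °C), the lighter fluid falls in Code R9.
Flash point 26.2 °C meets the Code R9 criterion (Flammable Liquid), so the paint thinner is Code R9.
Code R9 net quantity: (two 158 mL containers = 316 mL) + 183 mL + (three 96 mL containers = 288 mL) = 787 mL.
That is within the Code R9 express courier limit of 1 L.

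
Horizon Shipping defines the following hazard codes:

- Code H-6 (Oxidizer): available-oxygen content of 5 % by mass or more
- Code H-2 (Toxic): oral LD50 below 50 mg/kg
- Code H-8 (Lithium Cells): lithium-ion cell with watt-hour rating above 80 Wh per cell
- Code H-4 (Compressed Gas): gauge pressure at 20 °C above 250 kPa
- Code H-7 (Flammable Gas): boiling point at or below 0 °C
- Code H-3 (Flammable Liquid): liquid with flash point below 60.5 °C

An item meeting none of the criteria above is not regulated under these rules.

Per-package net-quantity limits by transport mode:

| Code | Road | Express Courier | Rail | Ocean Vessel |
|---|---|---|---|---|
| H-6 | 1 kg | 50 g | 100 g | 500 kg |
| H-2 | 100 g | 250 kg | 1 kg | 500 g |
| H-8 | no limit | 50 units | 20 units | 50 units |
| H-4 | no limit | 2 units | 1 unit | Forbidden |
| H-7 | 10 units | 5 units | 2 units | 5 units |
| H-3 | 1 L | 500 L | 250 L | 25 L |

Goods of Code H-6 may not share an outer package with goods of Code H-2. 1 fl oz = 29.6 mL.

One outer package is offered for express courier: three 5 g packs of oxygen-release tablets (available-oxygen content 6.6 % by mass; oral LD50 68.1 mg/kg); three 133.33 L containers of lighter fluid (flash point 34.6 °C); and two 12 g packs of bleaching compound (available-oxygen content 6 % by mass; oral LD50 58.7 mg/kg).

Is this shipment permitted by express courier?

Yes

Oxygen-release tablets: available-oxygen content 6.6 % by mass ≥ 5 % by mass → Code H-6 (Oxidizer).
Lighter fluid: flash point 34.6 °C < 60.5 °C → Code H-3 (Flammable Liquid).
Bleaching compound: available-oxygen content 6 % by mass ≥ 5 % by mass → Code H-6 (Oxidizer).
Total Code H-6: (three 5 g packs = 15 g) + (two 12 g packs = 24 g) = 39 g.
39 g ≤ 50 g (express courier limit, Code H-6) — within limit.
Code H-3 quantity: three 133.33 L containers = 399.99 L.
That is within the Code H-3 express courier limit of 500 L.
The segregation rule (Code H-6 with Code H-2) does not apply to Code H-6 with Code H-3.
Every hazard code is within its express courier limit and no segregation rule is violated.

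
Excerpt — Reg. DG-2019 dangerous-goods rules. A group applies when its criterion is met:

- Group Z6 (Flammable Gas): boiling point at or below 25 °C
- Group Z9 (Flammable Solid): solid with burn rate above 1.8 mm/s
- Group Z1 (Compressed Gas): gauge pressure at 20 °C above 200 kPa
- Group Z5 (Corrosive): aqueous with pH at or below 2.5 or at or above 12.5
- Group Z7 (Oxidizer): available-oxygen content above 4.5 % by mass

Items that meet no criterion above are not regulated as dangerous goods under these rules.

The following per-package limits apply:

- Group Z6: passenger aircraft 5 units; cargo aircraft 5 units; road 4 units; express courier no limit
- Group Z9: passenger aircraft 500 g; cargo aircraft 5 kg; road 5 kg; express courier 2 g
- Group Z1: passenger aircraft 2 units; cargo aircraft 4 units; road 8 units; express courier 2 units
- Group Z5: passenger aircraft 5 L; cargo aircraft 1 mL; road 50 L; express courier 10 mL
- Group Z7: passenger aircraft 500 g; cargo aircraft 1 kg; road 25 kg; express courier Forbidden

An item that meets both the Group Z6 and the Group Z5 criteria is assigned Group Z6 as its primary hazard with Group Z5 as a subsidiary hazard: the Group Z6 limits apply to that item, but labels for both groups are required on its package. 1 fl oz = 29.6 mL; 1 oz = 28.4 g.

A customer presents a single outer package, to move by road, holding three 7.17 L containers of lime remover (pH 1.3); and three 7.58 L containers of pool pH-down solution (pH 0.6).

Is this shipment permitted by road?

Yes

The lime remover has pH 1.3, which is ≤ 2.5, so it is Group Z5 (Corrosive).
pH 0.6 meets the Group Z5 criterion (Corrosive), so the pool pH-down solution is Group Z5.
Group Z5 net quantity: (three 7.17 L containers = 21.51 L) + (three 7.58 L containers = 22.74 L) = 44.25 L.
That is within the Group Z5 road limit of 50 L.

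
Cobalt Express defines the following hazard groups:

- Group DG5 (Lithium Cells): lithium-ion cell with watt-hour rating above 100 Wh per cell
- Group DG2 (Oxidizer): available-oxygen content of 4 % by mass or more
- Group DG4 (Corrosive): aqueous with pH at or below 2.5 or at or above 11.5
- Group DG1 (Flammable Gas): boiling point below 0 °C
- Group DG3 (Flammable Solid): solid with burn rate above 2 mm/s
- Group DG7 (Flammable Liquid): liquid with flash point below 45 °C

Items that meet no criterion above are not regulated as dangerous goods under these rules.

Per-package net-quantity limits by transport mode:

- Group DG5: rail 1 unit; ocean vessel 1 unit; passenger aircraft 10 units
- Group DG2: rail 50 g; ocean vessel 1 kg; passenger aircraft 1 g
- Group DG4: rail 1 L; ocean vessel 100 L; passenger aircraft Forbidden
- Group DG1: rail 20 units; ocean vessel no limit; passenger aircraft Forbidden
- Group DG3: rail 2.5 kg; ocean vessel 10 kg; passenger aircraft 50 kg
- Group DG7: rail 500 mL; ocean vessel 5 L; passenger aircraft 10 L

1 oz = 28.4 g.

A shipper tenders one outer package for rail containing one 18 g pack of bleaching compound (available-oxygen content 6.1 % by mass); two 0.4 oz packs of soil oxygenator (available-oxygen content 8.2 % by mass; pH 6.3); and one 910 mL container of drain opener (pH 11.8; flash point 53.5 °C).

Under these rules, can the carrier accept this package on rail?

Yes

With available-oxygen content 6.1 % by mass (≥ 4 % by mass), the bleaching compound falls in Group DG2.
Available-oxygen content 8.2 % by mass meets the Group DG2 criterion (Oxidizer), so the soil oxygenator is Group DG2.
pH 11.8 meets the Group DG4 criterion (Corrosive), so the drain opener is Group DG4.
Group DG4 quantity: 910 mL.
That is within the Group DG4 rail limit of 1 L.
Group DG2 net quantity: 18 g + (two 0.4 oz packs = 22.72 g) = 40.72 g.
40.72 g ≤ 50 g (rail limit, Group DG2) — within limit.
Every hazard group is within its rail limit and no segregation rule is violated.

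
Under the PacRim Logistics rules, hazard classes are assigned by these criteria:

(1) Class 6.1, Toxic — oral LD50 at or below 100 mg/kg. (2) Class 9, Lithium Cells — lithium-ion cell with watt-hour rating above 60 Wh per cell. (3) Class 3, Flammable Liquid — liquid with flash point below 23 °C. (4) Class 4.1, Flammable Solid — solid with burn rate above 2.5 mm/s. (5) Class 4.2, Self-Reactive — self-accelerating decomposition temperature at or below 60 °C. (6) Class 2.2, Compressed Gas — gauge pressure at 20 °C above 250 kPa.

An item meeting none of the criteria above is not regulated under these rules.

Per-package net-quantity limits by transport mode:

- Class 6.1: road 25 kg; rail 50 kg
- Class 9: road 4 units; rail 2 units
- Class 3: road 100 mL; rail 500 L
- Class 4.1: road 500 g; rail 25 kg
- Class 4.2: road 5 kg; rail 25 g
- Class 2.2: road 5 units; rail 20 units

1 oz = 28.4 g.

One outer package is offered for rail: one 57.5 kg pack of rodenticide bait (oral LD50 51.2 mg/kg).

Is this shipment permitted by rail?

The rodenticide bait has oral LD50 51.2 mg/kg, which is ≤ 100 mg/kg, so it is Class 6.1 (Toxic).
Class 6.1 quantity: 57.5 kg.
57.5 kg > 50 kg (rail limit, Class 6.1) — over the limit.

No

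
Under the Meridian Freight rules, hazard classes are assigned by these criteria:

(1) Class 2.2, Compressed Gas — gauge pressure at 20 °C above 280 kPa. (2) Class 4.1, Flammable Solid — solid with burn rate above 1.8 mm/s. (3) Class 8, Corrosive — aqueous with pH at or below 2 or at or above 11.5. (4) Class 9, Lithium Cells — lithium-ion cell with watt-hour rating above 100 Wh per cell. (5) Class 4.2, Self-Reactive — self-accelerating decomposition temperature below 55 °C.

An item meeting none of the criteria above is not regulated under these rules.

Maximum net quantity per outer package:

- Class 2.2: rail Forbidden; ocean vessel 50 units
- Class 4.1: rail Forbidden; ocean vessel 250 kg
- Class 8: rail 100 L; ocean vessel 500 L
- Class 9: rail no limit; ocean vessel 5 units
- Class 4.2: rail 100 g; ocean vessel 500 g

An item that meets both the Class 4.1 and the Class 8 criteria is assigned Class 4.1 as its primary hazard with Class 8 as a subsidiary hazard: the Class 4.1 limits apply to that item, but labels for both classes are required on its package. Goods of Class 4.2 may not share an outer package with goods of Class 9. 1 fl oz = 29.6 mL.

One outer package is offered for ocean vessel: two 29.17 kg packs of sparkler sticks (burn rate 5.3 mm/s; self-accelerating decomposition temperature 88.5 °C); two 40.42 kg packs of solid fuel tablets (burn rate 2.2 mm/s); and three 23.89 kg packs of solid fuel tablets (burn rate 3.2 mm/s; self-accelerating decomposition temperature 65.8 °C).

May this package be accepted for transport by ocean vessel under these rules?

Yes

The sparkler sticks have burn rate 5.3 mm/s, which is > 1.8 mm/s, so they are Class 4.1 (Flammable Solid).
With burn rate 2.2 mm/s (> 1.8 mm/s), the solid fuel tablets fall in Class 4.1.
Burn rate 3.2 mm/s meets the Class 4.1 criterion (Flammable Solid), so the solid fuel tablets are Class 4.1.
Total Class 4.1: (two 29.17 kg packs = 58.34 kg) + (two 40.42 kg packs = 80.84 kg) + (three 23.89 kg packs = 71.67 kg) = 210.85 kg.
210.85 kg is within the ocean vessel limit of 250 kg for Class 4.1.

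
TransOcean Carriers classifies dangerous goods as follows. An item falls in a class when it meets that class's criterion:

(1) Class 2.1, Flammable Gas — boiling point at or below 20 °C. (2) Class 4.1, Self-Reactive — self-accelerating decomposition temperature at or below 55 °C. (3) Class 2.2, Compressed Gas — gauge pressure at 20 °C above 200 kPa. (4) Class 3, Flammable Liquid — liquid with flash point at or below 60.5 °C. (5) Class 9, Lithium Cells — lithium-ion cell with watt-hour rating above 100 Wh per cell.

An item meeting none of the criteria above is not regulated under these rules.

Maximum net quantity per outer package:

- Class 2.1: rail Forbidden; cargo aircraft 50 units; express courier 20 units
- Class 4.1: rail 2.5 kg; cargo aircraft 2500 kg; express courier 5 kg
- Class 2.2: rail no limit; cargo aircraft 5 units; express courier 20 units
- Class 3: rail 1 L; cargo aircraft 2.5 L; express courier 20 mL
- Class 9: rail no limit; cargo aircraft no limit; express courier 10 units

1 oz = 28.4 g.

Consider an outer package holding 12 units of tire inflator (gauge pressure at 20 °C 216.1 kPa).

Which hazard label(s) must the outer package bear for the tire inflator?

Tire inflator: gauge pressure at 20 °C 216.1 kPa > 200 kPa → Class 2.2 (Compressed Gas).
Only the Class 2.2 label is required.

Class 2.2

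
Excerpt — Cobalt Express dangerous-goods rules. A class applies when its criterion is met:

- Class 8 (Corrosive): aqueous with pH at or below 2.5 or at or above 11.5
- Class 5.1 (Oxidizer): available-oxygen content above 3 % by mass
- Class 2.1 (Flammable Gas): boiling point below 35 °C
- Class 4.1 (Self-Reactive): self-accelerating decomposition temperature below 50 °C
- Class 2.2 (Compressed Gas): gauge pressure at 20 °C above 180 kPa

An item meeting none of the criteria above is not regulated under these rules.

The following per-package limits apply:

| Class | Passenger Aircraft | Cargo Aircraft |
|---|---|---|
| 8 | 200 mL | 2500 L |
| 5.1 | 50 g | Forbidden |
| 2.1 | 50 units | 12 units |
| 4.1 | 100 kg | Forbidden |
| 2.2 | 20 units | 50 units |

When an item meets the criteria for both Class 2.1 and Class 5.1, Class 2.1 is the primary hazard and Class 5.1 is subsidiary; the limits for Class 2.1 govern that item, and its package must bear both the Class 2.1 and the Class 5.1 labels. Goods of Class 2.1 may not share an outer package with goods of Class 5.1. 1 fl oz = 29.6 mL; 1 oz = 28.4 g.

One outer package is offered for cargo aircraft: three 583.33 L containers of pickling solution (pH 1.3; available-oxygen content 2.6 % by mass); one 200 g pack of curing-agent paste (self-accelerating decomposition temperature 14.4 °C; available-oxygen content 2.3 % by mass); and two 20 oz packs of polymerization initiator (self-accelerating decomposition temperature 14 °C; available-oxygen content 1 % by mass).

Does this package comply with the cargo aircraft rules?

With pH 1.3 (≤ 2.5), the pickling solution falls in Class 8.
Curing-agent paste: self-accelerating decomposition temperature 14.4 °C < 50 °C → Class 4.1 (Self-Reactive).
Polymerization initiator: self-accelerating decomposition temperature 14 °C < 50 °C → Class 4.1 (Self-Reactive).
Total Class 4.1: 200 g + (two 20 oz packs = 1.136 kg) = 1.336 kg.
By cargo aircraft, Class 4.1 is Forbidden regardless of quantity.
Class 8 quantity: three 583.33 L containers = 1749.99 L.
1749.99 L ≤ 2500 L (cargo aircraft limit, Class 8) — within limit.
The segregation rule (Class 2.1 with Class 5.1) does not apply to Class 4.1 with Class 8.

No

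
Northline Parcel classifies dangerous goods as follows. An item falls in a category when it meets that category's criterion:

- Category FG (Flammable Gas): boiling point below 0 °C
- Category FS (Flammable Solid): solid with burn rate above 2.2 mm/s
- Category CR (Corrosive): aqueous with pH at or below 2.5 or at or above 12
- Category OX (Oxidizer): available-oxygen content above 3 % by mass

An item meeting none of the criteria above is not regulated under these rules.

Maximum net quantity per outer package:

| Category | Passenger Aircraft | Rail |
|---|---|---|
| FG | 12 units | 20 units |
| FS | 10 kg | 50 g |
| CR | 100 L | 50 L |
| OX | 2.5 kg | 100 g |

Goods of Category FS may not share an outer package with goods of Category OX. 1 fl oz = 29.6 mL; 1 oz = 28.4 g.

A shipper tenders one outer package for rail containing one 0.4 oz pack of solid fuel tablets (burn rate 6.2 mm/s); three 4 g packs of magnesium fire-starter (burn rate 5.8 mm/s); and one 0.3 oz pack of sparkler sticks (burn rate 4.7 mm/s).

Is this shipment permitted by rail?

With burn rate 6.2 mm/s (> 2.2 mm/s), the solid fuel tablets fall in Category FS.
Burn rate 5.8 mm/s meets the Category FS criterion (Flammable Solid), so the magnesium fire-starter is Category FS.
The sparkler sticks have burn rate 4.7 mm/s, which is > 2.2 mm/s, so they are Category FS (Flammable Solid).
Category FS net quantity: (one 0.4 oz pack = 11.36 g) + (three 4 g packs = 12 g) + (one 0.3 oz pack = 8.52 g) = 31.88 g.
31.88 g is within the rail limit of 50 g for Category FS.

Yes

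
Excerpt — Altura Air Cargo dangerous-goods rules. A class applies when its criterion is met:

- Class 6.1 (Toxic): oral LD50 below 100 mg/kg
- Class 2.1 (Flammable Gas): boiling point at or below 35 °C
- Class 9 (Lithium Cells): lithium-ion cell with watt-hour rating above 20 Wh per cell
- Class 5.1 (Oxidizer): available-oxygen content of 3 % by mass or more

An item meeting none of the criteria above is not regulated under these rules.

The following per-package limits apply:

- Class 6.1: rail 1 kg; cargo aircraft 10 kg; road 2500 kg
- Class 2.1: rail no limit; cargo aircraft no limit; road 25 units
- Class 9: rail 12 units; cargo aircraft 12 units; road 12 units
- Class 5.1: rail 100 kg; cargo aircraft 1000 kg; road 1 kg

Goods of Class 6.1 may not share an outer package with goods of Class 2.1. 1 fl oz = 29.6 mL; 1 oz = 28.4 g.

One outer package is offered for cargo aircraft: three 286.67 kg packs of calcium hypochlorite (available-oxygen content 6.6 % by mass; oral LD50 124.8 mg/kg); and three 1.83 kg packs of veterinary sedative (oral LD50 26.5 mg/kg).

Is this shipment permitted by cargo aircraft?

With available-oxygen content 6.6 % by mass (≥ 3 % by mass), the calcium hypochlorite falls in Class 5.1.
Oral LD50 26.5 mg/kg meets the Class 6.1 criterion (Toxic), so the veterinary sedative is Class 6.1.
Class 5.1 quantity: three 286.67 kg packs = 860.01 kg.
860.01 kg is within the cargo aircraft limit of 1000 kg for Class 5.1.
Class 6.1 quantity: three 1.83 kg packs = 5.49 kg.
5.49 kg is within the cargo aircraft limit of 10 kg for Class 6.1.
The segregation rule (Class 6.1 with Class 2.1) does not apply to Class 5.1 with Class 6.1.
Every hazard class is within its cargo aircraft limit and no segregation rule is violated.

Yes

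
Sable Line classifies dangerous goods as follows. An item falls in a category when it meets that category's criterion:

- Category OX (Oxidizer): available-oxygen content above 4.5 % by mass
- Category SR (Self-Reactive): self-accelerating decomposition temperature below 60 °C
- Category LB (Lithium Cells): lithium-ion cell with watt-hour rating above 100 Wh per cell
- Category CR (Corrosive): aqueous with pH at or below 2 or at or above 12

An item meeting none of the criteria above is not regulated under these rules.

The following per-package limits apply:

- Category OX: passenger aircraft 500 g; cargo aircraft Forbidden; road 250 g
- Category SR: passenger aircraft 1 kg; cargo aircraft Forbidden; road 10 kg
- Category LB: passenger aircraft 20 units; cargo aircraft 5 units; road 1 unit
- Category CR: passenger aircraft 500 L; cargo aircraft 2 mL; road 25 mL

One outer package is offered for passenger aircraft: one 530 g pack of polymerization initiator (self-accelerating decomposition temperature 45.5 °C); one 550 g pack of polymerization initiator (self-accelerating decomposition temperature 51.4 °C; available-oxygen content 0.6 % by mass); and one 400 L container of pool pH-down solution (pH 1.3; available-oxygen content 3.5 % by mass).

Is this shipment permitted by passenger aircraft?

Self-accelerating decomposition temperature 45.5 °C meets the Category SR criterion (Self-Reactive), so the polymerization initiator is Category SR.
Polymerization initiator: self-accelerating decomposition temperature 51.4 °C < 60 °C → Category SR (Self-Reactive).
With pH 1.3 (≤ 2), the pool pH-down solution falls in Category CR.
Total Category SR: 530 g + 550 g = 1.08 kg.
1.08 kg exceeds the passenger aircraft limit of 1 kg for Category SR.
Category CR quantity: 400 L.
400 L is within the passenger aircraft limit of 500 L for Category CR.

No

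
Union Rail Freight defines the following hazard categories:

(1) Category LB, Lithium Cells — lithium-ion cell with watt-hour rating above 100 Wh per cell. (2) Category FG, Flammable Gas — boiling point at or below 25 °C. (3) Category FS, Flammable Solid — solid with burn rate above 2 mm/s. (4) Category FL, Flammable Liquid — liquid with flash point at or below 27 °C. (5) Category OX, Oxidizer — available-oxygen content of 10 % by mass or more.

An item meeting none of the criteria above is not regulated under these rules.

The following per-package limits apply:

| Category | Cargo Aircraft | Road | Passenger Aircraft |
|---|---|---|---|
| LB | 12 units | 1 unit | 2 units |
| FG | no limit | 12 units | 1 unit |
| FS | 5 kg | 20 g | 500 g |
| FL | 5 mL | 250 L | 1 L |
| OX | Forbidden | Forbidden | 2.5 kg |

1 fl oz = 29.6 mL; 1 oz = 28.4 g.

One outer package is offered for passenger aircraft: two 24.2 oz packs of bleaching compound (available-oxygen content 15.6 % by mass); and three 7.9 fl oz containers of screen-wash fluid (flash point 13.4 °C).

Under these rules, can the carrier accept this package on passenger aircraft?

The bleaching compound has available-oxygen content 15.6 % by mass, which is ≥ 10 % by mass, so it is Category OX (Oxidizer).
Flash point 13.4 °C meets the Category FL criterion (Flammable Liquid), so the screen-wash fluid is Category FL.
Category FL quantity: three 7.9 fl oz containers = 701.52 mL.
701.52 mL is within the passenger aircraft limit of 1 L for Category FL.
Category OX quantity: two 24.2 oz packs = 1374.56 g.
That is within the Category OX passenger aircraft limit of 2.5 kg.
Every hazard category is within its passenger aircraft limit and no segregation rule is violated.

Yes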